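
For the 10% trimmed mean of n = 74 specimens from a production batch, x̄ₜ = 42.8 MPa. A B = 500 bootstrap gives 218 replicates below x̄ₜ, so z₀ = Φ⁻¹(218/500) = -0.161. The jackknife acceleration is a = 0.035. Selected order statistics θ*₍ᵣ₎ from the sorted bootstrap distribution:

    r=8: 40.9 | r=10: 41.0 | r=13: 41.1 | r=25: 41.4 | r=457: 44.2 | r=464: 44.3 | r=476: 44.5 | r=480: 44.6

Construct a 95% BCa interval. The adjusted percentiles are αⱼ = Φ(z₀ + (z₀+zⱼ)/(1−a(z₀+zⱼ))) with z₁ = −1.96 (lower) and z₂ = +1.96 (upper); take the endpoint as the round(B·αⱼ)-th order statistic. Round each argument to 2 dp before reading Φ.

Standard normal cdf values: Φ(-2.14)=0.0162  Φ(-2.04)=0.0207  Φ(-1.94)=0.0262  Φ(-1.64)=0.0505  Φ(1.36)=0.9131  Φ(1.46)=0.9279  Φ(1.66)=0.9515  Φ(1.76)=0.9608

(40.9, 44.6)

Lower: z₀ + z₁ = -0.161 + (-1.960) = -2.121; 1 − a(z₀+z₁) = 1 − (0.035)(-2.121) = 1.0742; argument = -0.161 + (-2.121)/1.0742 = -2.1354 → -2.14.
α₁ = Φ(-2.14) = 0.0162; rank = round(500 × 0.0162) = 8; θ*₍8₎ = 40.9.
Upper: z₀ + z₂ = 1.799; 1 − a(z₀+z₂) = 0.9370; argument = 1.7589 → 1.76; α₂ = 0.9608; rank = 480; θ*₍480₎ = 44.6.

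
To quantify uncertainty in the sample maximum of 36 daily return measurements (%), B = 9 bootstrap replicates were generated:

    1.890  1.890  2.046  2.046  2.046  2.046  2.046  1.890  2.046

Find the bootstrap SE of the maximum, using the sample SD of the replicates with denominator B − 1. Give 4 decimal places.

Bootstrap SE is the standard deviation of the 9 replicate maximums.
Mean of replicates: (1.890 + 1.890 + 2.046 + 2.046 + 2.046 + 2.046 + 2.046 + 1.890 + 2.046) / 9 = 17.94600 / 9 = 1.99400
Sum of squared deviations: (−0.10400)² + (−0.10400)² + (+0.05200)² + (+0.05200)² + (+0.05200)² + (+0.05200)² + (+0.05200)² + (−0.10400)² + (+0.05200)² = 0.04867
Variance = 0.04867 / 8 = 0.00608
SE* = √0.00608

SE* = 0.0780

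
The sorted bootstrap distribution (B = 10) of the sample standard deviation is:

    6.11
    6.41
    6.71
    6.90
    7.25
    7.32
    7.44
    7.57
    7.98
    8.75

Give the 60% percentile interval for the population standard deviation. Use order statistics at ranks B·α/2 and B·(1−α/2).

α = 0.40; lower rank = 10 × 0.200 = 2; upper rank = 10 × 0.800 = 8.
The 2nd smallest replicate is 6.41; the 8th is 7.57.

(6.41, 7.57)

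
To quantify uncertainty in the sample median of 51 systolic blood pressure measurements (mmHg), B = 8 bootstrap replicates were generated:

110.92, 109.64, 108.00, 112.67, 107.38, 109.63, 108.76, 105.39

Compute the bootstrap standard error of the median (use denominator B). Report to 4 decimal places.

Bootstrap SE is the standard deviation of the 8 replicate medians.
Mean of replicates: (110.92 + 109.64 + 108.00 + 112.67 + 107.38 + 109.63 + 108.76 + 105.39) / 8 = 872.39000 / 8 = 109.04875
Sum of squared deviations: (+1.87125)² + (+0.59125)² + (−1.04875)² + (+3.62125)² + (−1.66875)² + (+0.58125)² + (−0.28875)² + (−3.65875)² = 34.65689
Variance = 34.65689 / 8 = 4.33211
SE* = √4.33211

SE* = 2.0814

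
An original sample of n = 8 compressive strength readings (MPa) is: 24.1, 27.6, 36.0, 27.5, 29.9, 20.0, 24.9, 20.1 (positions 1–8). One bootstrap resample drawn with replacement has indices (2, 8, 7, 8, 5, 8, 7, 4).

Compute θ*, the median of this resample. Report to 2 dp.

Resample values: 27.6, 20.1, 24.9, 20.1, 29.9, 20.1, 24.9, 27.5.
Sorted: 20.1, 20.1, 20.1, 24.9, 24.9, 27.5, 27.6, 29.9
Median = average of the two middle values = 24.90

θ* = 24.90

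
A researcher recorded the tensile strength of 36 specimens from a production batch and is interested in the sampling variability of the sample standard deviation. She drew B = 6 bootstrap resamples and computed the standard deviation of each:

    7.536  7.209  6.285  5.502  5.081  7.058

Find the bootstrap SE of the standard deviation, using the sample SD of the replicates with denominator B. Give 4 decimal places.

Bootstrap SE is the standard deviation of the 6 replicate standard deviations.
Mean of replicates: (7.536 + 7.209 + 6.285 + 5.502 + 5.081 + 7.058) / 6 = 38.67100 / 6 = 6.44517
Sum of squared deviations: (+1.09083)² + (+0.76383)² + (−0.16017)² + (−0.94317)² + (−1.36417)² + (+0.61283)² = 4.92509
Variance = 4.92509 / 6 = 0.82085
SE* = √0.82085

SE* = 0.9060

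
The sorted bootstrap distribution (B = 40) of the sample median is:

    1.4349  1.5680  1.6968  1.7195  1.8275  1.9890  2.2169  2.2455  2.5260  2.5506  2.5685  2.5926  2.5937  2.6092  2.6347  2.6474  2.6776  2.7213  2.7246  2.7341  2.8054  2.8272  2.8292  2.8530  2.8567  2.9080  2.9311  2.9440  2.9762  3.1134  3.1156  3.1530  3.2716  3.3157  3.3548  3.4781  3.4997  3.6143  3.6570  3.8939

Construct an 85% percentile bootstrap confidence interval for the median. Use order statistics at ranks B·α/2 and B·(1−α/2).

α = 0.15; lower rank = 40 × 0.075 = 3; upper rank = 40 × 0.925 = 37.
The 3rd smallest replicate is 1.6968; the 37th is 3.4997.

(1.6968, 3.4997)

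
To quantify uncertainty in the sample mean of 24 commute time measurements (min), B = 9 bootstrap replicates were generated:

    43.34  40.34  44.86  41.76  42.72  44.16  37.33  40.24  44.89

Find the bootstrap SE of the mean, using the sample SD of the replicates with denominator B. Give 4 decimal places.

SE* = 2.3789

Bootstrap SE is the standard deviation of the 9 replicate means.
Mean of replicates: (43.34 + 40.34 + 44.86 + 41.76 + 42.72 + 44.16 + 37.33 + 40.24 + 44.89) / 9 = 379.64000 / 9 = 42.18222
Sum of squared deviations: (+1.15778)² + (−1.84222)² + (+2.67778)² + (−0.42222)² + (+0.53778)² + (+1.97778)² + (−4.85222)² + (−1.94222)² + (+2.70778)² = 50.93216
Variance = 50.93216 / 9 = 5.65913
SE* = √5.65913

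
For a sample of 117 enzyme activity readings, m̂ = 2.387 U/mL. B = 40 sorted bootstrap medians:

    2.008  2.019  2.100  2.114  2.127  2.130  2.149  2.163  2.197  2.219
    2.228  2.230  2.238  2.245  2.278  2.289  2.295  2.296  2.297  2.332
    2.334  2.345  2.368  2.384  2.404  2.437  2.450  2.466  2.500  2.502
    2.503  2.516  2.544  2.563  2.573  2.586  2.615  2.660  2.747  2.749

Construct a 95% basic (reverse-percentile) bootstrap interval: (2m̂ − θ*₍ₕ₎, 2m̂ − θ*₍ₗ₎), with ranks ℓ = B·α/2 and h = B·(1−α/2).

(2.027, 2.766)

Percentile endpoints at ranks 1 and 39: θ*₍1₎ = 2.008, θ*₍39₎ = 2.747.
Basic interval reflects these around m̂:
  lower = 2 × 2.387 − 2.747 = 2.027
  upper = 2 × 2.387 − 2.008 = 2.766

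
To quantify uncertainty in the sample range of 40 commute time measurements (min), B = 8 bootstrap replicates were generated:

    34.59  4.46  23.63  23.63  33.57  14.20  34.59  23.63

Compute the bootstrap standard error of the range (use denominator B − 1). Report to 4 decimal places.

Bootstrap SE is the standard deviation of the 8 replicate ranges.
Mean of replicates: (34.59 + 4.46 + 23.63 + 23.63 + 33.57 + 14.20 + 34.59 + 23.63) / 8 = 192.30000 / 8 = 24.03750
Sum of squared deviations: (+10.55250)² + (−19.57750)² + (−0.40750)² + (−0.40750)² + (+9.53250)² + (−9.83750)² + (+10.55250)² + (−0.40750)² = 794.13215
Variance = 794.13215 / 7 = 113.44745
SE* = √113.44745

SE* = 10.6512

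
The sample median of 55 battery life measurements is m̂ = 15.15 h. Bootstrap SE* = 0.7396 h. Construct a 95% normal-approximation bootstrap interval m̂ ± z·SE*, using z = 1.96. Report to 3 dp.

Margin = 1.96 × 0.7396 = 1.4496
Interval: 15.15 ± 1.4496

(13.700, 16.600)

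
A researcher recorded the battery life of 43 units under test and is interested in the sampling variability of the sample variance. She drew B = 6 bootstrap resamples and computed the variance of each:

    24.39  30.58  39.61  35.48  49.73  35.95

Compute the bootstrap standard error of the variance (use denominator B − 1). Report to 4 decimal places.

SE* = 8.5554

Bootstrap SE is the standard deviation of the 6 replicate variances.
Mean of replicates: (24.39 + 30.58 + 39.61 + 35.48 + 49.73 + 35.95) / 6 = 215.74000 / 6 = 35.95667
Sum of squared deviations: (−11.56667)² + (−5.37667)² + (+3.65333)² + (−0.47667)² + (+13.77333)² + (−0.00667)² = 365.97513
Variance = 365.97513 / 5 = 73.19503
SE* = √73.19503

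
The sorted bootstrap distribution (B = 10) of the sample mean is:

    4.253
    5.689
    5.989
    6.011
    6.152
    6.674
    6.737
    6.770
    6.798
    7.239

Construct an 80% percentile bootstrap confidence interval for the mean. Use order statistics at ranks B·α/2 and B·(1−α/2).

α = 0.20; lower rank = 10 × 0.100 = 1; upper rank = 10 × 0.900 = 9.
The 1st smallest replicate is 4.253; the 9th is 6.798.

(4.253, 6.798)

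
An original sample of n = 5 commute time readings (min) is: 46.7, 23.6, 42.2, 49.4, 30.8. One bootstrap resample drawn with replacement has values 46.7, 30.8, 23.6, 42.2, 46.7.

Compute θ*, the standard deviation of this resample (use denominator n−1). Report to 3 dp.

θ* = 10.347

Mean = 38.0000; sum of squared deviations = 428.2200
s² = 428.2200 / 4 = 107.0550
s = √107.0550 = 10.347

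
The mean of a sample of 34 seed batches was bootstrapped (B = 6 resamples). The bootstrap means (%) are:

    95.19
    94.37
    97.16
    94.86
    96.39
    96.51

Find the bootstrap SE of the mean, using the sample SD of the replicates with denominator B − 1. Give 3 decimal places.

SE* = 1.094

Bootstrap SE is the standard deviation of the 6 replicate means.
Mean of replicates: (95.19 + 94.37 + 97.16 + 94.86 + 96.39 + 96.51) / 6 = 574.4800 / 6 = 95.7467
Sum of squared deviations: (−0.5567)² + (−1.3767)² + (+1.4133)² + (−0.8867)² + (+0.6433)² + (+0.7633)² = 5.9853
Variance = 5.9853 / 5 = 1.1971
SE* = √1.1971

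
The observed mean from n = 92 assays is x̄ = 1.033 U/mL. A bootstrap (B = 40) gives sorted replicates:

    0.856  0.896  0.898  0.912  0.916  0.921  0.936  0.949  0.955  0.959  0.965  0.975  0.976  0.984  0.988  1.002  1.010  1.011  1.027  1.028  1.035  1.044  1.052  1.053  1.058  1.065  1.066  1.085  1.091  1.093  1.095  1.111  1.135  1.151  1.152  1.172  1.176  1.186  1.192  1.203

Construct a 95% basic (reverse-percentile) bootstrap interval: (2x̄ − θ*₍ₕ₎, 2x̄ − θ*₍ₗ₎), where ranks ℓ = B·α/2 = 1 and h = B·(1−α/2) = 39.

Percentile endpoints at ranks 1 and 39: θ*₍1₎ = 0.856, θ*₍39₎ = 1.192.
Basic interval reflects these around x̄:
  lower = 2 × 1.033 − 1.192 = 0.874
  upper = 2 × 1.033 − 0.856 = 1.210

(0.874, 1.210)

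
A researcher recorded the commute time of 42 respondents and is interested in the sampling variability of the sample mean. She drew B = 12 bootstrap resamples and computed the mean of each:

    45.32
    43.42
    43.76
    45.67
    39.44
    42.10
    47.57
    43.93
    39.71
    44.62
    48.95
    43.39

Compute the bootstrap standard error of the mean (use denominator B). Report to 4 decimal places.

Bootstrap SE is the standard deviation of the 12 replicate means.
Mean of replicates: (45.32 + 43.42 + 43.76 + 45.67 + 39.44 + 42.10 + 47.57 + 43.93 + 39.71 + 44.62 + 48.95 + 43.39) / 12 = 527.88000 / 12 = 43.99000
Sum of squared deviations: (+1.33000)² + (−0.57000)² + (−0.23000)² + (+1.68000)² + (−4.55000)² + (−1.89000)² + (+3.58000)² + (−0.06000)² + (−4.28000)² + (+0.63000)² + (+4.96000)² + (−0.60000)² = 85.74060
Variance = 85.74060 / 12 = 7.14505
SE* = √7.14505

SE* = 2.6730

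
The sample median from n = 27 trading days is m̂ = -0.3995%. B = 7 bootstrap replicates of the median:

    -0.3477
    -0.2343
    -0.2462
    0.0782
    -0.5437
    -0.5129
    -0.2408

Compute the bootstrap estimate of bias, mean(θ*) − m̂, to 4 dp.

bias = +0.1070

mean(θ*) = ((-0.3477) + (-0.2343) + (-0.2462) + 0.0782 + (-0.5437) + (-0.5129) + (-0.2408)) / 7 = -0.29249
bias = -0.29249 − -0.3995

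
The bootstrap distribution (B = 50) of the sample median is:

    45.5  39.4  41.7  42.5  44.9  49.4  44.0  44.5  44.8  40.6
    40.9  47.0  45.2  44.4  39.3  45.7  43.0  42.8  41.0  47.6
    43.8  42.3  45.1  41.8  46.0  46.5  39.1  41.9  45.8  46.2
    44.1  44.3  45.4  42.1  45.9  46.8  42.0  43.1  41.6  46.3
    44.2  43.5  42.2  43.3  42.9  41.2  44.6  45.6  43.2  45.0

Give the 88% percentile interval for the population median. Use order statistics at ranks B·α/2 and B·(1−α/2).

(39.4, 46.8)

Sorted replicates: 39.1, 39.3, 39.4, 40.6, 40.9, 41.0, 41.2, 41.6, 41.7, 41.8, 41.9, 42.0, 42.1, 42.2, 42.3, 42.5, 42.8, 42.9, 43.0, 43.1, 43.2, 43.3, 43.5, 43.8, 44.0, 44.1, 44.2, 44.3, 44.4, 44.5, 44.6, 44.8, 44.9, 45.0, 45.1, 45.2, 45.4, 45.5, 45.6, 45.7, 45.8, 45.9, 46.0, 46.2, 46.3, 46.5, 46.8, 47.0, 47.6, 49.4
α = 0.12; lower rank = 50 × 0.060 = 3; upper rank = 50 × 0.940 = 47.
The 3rd smallest replicate is 39.4; the 47th is 46.8.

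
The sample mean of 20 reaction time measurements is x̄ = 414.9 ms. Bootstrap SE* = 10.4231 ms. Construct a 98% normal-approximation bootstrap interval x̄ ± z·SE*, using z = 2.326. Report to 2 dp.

(390.66, 439.14)

Margin = 2.326 × 10.4231 = 24.244
Interval: 414.9 ± 24.244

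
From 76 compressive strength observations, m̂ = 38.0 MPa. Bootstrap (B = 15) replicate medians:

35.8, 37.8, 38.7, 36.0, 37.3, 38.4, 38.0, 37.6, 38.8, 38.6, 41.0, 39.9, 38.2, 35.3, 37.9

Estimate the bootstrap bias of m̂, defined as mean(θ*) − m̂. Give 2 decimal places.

bias = −0.05

mean(θ*) = (35.8 + 37.8 + 38.7 + 36.0 + 37.3 + 38.4 + 38.0 + 37.6 + 38.8 + 38.6 + 41.0 + 39.9 + 38.2 + 35.3 + 37.9) / 15 = 37.953
bias = 37.953 − 38.0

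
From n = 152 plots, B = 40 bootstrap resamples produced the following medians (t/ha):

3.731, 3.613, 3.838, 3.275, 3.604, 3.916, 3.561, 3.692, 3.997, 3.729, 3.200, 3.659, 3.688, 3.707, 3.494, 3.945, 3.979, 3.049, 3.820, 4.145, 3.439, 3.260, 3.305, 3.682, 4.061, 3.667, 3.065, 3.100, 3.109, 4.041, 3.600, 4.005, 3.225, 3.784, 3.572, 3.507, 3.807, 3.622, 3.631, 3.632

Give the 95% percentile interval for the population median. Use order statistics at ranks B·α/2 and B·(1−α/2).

(3.049, 4.061)

Sorted replicates: 3.049, 3.065, 3.100, 3.109, 3.200, 3.225, 3.260, 3.275, 3.305, 3.439, 3.494, 3.507, 3.561, 3.572, 3.600, 3.604, 3.613, 3.622, 3.631, 3.632, 3.659, 3.667, 3.682, 3.688, 3.692, 3.707, 3.729, 3.731, 3.784, 3.807, 3.820, 3.838, 3.916, 3.945, 3.979, 3.997, 4.005, 4.041, 4.061, 4.145
α = 0.05; lower rank = 40 × 0.025 = 1; upper rank = 40 × 0.975 = 39.
The 1st smallest replicate is 3.049; the 39th is 4.061.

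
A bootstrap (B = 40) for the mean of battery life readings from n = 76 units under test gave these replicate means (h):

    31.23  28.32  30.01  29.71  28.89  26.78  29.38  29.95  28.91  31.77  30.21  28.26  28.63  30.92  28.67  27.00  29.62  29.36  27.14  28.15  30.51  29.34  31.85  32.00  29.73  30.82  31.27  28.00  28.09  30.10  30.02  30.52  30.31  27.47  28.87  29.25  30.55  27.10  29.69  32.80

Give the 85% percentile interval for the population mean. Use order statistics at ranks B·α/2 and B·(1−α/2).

(27.10, 31.77)

Sorted replicates: 26.78, 27.00, 27.10, 27.14, 27.47, 28.00, 28.09, 28.15, 28.26, 28.32, 28.63, 28.67, 28.87, 28.89, 28.91, 29.25, 29.34, 29.36, 29.38, 29.62, 29.69, 29.71, 29.73, 29.95, 30.01, 30.02, 30.10, 30.21, 30.31, 30.51, 30.52, 30.55, 30.82, 30.92, 31.23, 31.27, 31.77, 31.85, 32.00, 32.80
α = 0.15; lower rank = 40 × 0.075 = 3; upper rank = 40 × 0.925 = 37.
The 3rd smallest replicate is 27.10; the 37th is 31.77.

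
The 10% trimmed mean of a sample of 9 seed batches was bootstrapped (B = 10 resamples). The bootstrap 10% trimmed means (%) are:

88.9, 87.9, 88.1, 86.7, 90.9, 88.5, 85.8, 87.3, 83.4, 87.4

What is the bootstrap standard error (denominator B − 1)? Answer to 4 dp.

Bootstrap SE is the standard deviation of the 10 replicate 10% trimmed means.
Mean of replicates: (88.9 + 87.9 + 88.1 + 86.7 + 90.9 + 88.5 + 85.8 + 87.3 + 83.4 + 87.4) / 10 = 874.90000 / 10 = 87.49000
Sum of squared deviations: (+1.41000)² + (+0.41000)² + (+0.61000)² + (−0.79000)² + (+3.41000)² + (+1.01000)² + (−1.69000)² + (−0.19000)² + (−4.09000)² + (−0.09000)² = 35.42900
Variance = 35.42900 / 9 = 3.93656
SE* = √3.93656

SE* = 1.9841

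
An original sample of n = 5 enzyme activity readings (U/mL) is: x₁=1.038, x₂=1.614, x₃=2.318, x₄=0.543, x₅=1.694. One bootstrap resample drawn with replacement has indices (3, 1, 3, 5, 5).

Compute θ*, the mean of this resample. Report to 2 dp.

θ* = 1.81

Resample values: 2.318, 1.038, 2.318, 1.694, 1.694.
Mean = (2.318 + 1.038 + 2.318 + 1.694 + 1.694) / 5 = 9.0620 / 5 = 1.81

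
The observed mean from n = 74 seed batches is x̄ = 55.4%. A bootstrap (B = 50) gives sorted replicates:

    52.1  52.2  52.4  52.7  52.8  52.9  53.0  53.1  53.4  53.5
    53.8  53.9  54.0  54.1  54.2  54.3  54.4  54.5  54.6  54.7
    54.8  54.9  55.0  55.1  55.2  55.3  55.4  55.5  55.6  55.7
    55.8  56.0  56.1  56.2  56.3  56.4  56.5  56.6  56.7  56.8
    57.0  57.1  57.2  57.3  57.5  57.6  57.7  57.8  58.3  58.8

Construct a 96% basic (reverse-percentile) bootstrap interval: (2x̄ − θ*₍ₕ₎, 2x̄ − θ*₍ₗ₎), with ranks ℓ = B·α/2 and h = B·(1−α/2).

(52.5, 58.7)

Percentile endpoints at ranks 1 and 49: θ*₍1₎ = 52.1, θ*₍49₎ = 58.3.
Basic interval reflects these around x̄:
  lower = 2 × 55.4 − 58.3 = 52.5
  upper = 2 × 55.4 − 52.1 = 58.7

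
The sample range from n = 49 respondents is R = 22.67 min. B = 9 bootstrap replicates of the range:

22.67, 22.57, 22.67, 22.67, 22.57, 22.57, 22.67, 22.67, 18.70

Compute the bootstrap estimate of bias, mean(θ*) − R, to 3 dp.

mean(θ*) = (22.67 + 22.57 + 22.67 + 22.67 + 22.57 + 22.57 + 22.67 + 22.67 + 18.70) / 9 = 22.1956
bias = 22.1956 − 22.67

bias = −0.474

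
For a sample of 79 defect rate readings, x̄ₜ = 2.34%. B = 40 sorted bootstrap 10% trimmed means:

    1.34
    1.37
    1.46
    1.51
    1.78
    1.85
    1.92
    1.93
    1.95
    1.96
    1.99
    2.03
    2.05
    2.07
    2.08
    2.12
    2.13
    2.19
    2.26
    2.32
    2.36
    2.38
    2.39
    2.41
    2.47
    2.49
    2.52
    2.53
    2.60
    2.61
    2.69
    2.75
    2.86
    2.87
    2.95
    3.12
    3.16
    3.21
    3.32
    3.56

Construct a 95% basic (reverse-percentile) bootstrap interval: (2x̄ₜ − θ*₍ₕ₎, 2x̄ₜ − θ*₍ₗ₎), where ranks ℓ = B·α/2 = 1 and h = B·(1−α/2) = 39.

Percentile endpoints at ranks 1 and 39: θ*₍1₎ = 1.34, θ*₍39₎ = 3.32.
Basic interval reflects these around x̄ₜ:
  lower = 2 × 2.34 − 3.32 = 1.36
  upper = 2 × 2.34 − 1.34 = 3.34

(1.36, 3.34)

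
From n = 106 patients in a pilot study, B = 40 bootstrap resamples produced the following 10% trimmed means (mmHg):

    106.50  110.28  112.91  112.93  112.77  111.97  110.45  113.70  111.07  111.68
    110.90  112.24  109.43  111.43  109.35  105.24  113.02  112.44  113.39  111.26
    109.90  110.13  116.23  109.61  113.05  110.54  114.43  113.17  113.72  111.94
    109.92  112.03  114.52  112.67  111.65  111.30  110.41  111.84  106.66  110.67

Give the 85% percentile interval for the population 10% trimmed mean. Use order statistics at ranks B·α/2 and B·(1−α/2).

(106.66, 113.72)

Sorted replicates: 105.24, 106.50, 106.66, 109.35, 109.43, 109.61, 109.90, 109.92, 110.13, 110.28, 110.41, 110.45, 110.54, 110.67, 110.90, 111.07, 111.26, 111.30, 111.43, 111.65, 111.68, 111.84, 111.94, 111.97, 112.03, 112.24, 112.44, 112.67, 112.77, 112.91, 112.93, 113.02, 113.05, 113.17, 113.39, 113.70, 113.72, 114.43, 114.52, 116.23
α = 0.15; lower rank = 40 × 0.075 = 3; upper rank = 40 × 0.925 = 37.
The 3rd smallest replicate is 106.66; the 37th is 113.72.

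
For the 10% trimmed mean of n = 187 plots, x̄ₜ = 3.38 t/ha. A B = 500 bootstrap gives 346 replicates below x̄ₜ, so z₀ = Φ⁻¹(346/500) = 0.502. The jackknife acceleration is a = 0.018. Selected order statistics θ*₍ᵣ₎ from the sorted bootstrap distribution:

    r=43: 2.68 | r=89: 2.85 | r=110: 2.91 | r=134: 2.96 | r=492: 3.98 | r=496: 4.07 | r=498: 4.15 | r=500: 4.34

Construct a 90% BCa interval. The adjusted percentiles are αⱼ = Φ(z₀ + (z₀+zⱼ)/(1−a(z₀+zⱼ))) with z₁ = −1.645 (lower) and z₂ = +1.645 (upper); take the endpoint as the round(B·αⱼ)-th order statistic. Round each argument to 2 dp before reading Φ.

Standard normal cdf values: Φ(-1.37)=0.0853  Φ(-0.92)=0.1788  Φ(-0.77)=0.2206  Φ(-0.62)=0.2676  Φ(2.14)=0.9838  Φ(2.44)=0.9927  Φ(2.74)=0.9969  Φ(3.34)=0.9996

Lower: z₀ + z₁ = 0.502 + (-1.645) = -1.143; 1 − a(z₀+z₁) = 1 − (0.018)(-1.143) = 1.0206; argument = 0.502 + (-1.143)/1.0206 = -0.6180 → -0.62.
α₁ = Φ(-0.62) = 0.2676; rank = round(500 × 0.2676) = 134; θ*₍134₎ = 2.96.
Upper: z₀ + z₂ = 2.147; 1 − a(z₀+z₂) = 0.9614; argument = 2.7353 → 2.74; α₂ = 0.9969; rank = 498; θ*₍498₎ = 4.15.

(2.96, 4.15)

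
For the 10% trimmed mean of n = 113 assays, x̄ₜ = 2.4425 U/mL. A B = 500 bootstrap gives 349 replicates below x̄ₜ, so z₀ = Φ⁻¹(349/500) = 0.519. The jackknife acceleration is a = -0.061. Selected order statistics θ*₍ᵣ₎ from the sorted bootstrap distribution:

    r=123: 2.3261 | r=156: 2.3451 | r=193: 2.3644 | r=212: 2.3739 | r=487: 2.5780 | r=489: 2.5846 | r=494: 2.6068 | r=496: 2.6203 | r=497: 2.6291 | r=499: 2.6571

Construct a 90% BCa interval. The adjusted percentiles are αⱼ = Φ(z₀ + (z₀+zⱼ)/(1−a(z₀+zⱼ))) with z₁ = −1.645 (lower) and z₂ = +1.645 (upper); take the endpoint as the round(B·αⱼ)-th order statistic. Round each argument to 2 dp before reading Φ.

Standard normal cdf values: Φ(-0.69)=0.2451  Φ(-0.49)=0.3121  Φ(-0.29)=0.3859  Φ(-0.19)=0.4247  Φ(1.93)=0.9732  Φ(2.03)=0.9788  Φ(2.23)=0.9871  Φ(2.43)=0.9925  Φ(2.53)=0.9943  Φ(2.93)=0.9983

(2.3261, 2.6203)

Lower: z₀ + z₁ = 0.519 + (-1.645) = -1.126; 1 − a(z₀+z₁) = 1 − (-0.061)(-1.126) = 0.9313; argument = 0.519 + (-1.126)/0.9313 = -0.6900 → -0.69.
α₁ = Φ(-0.69) = 0.2451; rank = round(500 × 0.2451) = 123; θ*₍123₎ = 2.3261.
Upper: z₀ + z₂ = 2.164; 1 − a(z₀+z₂) = 1.1320; argument = 2.4307 → 2.43; α₂ = 0.9925; rank = 496; θ*₍496₎ = 2.6203.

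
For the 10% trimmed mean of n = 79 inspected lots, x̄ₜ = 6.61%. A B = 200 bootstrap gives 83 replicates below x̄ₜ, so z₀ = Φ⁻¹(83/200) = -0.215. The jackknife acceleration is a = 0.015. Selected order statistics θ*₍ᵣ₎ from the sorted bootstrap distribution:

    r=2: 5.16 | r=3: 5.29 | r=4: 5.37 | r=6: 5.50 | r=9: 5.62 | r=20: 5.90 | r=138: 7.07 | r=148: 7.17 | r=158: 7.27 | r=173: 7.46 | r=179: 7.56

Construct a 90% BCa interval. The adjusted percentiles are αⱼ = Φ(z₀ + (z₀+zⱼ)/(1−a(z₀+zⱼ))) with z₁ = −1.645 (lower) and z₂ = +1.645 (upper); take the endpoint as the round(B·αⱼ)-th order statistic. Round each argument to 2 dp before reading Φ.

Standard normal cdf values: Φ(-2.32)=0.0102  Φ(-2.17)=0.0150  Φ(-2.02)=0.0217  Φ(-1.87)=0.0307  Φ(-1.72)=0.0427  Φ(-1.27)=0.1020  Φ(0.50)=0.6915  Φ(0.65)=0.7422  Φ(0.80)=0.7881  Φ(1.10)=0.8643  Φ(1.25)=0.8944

(5.37, 7.56)

Lower: z₀ + z₁ = -0.215 + (-1.645) = -1.860; 1 − a(z₀+z₁) = 1 − (0.015)(-1.860) = 1.0279; argument = -0.215 + (-1.860)/1.0279 = -2.0245 → -2.02.
α₁ = Φ(-2.02) = 0.0217; rank = round(200 × 0.0217) = 4; θ*₍4₎ = 5.37.
Upper: z₀ + z₂ = 1.430; 1 − a(z₀+z₂) = 0.9786; argument = 1.2463 → 1.25; α₂ = 0.8944; rank = 179; θ*₍179₎ = 7.56.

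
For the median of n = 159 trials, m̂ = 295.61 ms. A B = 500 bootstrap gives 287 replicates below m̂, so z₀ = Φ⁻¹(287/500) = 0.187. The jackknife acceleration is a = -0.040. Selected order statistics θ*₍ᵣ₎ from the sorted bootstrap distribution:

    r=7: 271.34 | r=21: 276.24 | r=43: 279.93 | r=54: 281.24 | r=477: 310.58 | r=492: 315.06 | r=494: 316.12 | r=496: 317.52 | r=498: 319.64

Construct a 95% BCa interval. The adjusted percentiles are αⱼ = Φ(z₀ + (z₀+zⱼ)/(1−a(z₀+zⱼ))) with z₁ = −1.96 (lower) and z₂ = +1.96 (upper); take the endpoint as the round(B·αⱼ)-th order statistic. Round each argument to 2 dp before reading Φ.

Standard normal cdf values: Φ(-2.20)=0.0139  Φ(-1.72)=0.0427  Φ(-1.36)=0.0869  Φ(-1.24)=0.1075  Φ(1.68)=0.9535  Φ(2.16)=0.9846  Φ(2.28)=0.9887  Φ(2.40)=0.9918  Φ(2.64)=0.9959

(276.24, 315.06)

Lower: z₀ + z₁ = 0.187 + (-1.960) = -1.773; 1 − a(z₀+z₁) = 1 − (-0.040)(-1.773) = 0.9291; argument = 0.187 + (-1.773)/0.9291 = -1.7213 → -1.72.
α₁ = Φ(-1.72) = 0.0427; rank = round(500 × 0.0427) = 21; θ*₍21₎ = 276.24.
Upper: z₀ + z₂ = 2.147; 1 − a(z₀+z₂) = 1.0859; argument = 2.1642 → 2.16; α₂ = 0.9846; rank = 492; θ*₍492₎ = 315.06.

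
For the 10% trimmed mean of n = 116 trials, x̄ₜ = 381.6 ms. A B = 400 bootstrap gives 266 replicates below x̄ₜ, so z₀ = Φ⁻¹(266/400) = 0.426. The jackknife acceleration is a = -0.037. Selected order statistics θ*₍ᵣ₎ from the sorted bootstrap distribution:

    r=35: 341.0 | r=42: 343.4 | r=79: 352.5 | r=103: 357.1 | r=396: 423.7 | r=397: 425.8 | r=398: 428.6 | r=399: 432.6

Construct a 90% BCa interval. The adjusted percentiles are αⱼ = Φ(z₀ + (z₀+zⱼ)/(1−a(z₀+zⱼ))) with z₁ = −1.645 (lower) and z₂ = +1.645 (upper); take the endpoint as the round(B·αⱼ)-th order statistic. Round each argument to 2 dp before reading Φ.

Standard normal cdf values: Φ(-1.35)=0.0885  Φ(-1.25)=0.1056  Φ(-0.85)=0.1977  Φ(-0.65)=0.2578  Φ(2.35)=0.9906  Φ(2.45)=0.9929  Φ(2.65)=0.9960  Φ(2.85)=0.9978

(352.5, 423.7)

Lower: z₀ + z₁ = 0.426 + (-1.645) = -1.219; 1 − a(z₀+z₁) = 1 − (-0.037)(-1.219) = 0.9549; argument = 0.426 + (-1.219)/0.9549 = -0.8506 → -0.85.
α₁ = Φ(-0.85) = 0.1977; rank = round(400 × 0.1977) = 79; θ*₍79₎ = 352.5.
Upper: z₀ + z₂ = 2.071; 1 − a(z₀+z₂) = 1.0766; argument = 2.3496 → 2.35; α₂ = 0.9906; rank = 396; θ*₍396₎ = 423.7.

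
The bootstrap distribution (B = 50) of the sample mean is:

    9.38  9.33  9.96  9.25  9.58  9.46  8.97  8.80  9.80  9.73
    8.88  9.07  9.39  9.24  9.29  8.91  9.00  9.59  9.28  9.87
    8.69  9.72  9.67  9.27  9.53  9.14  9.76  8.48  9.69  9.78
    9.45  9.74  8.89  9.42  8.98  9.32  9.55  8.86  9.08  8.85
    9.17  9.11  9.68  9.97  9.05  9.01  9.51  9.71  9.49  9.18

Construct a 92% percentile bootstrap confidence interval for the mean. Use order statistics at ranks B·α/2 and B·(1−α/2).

Sorted replicates: 8.48, 8.69, 8.80, 8.85, 8.86, 8.88, 8.89, 8.91, 8.97, 8.98, 9.00, 9.01, 9.05, 9.07, 9.08, 9.11, 9.14, 9.17, 9.18, 9.24, 9.25, 9.27, 9.28, 9.29, 9.32, 9.33, 9.38, 9.39, 9.42, 9.45, 9.46, 9.49, 9.51, 9.53, 9.55, 9.58, 9.59, 9.67, 9.68, 9.69, 9.71, 9.72, 9.73, 9.74, 9.76, 9.78, 9.80, 9.87, 9.96, 9.97
α = 0.08; lower rank = 50 × 0.040 = 2; upper rank = 50 × 0.960 = 48.
The 2nd smallest replicate is 8.69; the 48th is 9.87.

(8.69, 9.87)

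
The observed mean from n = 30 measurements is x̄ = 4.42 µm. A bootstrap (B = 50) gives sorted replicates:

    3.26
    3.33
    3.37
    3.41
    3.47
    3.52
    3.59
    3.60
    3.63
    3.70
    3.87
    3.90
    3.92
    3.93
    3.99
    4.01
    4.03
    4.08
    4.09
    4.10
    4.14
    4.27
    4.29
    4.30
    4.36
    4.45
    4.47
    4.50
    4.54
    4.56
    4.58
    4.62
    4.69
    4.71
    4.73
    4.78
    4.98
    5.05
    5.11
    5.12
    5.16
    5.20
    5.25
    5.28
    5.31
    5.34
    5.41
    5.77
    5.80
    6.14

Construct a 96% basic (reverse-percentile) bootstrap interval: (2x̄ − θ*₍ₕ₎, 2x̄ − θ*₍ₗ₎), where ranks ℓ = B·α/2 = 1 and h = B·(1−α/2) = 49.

(3.04, 5.58)

Percentile endpoints at ranks 1 and 49: θ*₍1₎ = 3.26, θ*₍49₎ = 5.80.
Basic interval reflects these around x̄:
  lower = 2 × 4.42 − 5.80 = 3.04
  upper = 2 × 4.42 − 3.26 = 5.58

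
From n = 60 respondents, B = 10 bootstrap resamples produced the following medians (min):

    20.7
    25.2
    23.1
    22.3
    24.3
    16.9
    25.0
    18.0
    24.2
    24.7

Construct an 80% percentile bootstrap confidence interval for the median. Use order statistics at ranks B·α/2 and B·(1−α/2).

(16.9, 25.0)

Sorted replicates: 16.9, 18.0, 20.7, 22.3, 23.1, 24.2, 24.3, 24.7, 25.0, 25.2
α = 0.20; lower rank = 10 × 0.100 = 1; upper rank = 10 × 0.900 = 9.
The 1st smallest replicate is 16.9; the 9th is 25.0.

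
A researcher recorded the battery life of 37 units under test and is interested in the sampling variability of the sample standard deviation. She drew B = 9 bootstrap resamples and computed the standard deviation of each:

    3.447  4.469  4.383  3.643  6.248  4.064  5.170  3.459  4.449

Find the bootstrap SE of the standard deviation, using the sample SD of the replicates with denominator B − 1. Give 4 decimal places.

Bootstrap SE is the standard deviation of the 9 replicate standard deviations.
Mean of replicates: (3.447 + 4.469 + 4.383 + 3.643 + 6.248 + 4.064 + 5.170 + 3.459 + 4.449) / 9 = 39.33200 / 9 = 4.37022
Sum of squared deviations: (−0.92322)² + (+0.09878)² + (+0.01278)² + (−0.72722)² + (+1.87778)² + (−0.30622)² + (+0.79978)² + (−0.91122)² + (+0.07878)² = 6.48711
Variance = 6.48711 / 8 = 0.81089
SE* = √0.81089

SE* = 0.9005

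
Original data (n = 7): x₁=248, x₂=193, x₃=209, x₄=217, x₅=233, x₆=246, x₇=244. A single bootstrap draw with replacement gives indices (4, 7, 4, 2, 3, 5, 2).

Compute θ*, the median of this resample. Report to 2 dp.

Resample values: 217, 244, 217, 193, 209, 233, 193.
Sorted: 193, 193, 209, 217, 217, 233, 244
Median = middle value = 217.00

θ* = 217.00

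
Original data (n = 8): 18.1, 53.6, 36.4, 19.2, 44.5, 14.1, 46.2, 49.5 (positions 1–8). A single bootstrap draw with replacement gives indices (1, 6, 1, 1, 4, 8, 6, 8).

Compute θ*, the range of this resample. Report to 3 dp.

Resample values: 18.1, 14.1, 18.1, 18.1, 19.2, 49.5, 14.1, 49.5.
Range = 49.5 − 14.1 = 35.400

θ* = 35.400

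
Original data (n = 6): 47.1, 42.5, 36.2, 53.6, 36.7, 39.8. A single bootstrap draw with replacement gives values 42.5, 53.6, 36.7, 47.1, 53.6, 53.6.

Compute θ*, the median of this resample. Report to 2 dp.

Sorted: 36.7, 42.5, 47.1, 53.6, 53.6, 53.6
Median = average of the two middle values = 50.35

θ* = 50.35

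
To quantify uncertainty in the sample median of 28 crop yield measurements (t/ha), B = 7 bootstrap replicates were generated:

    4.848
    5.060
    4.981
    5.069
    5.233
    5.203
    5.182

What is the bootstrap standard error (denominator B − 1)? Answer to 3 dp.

Bootstrap SE is the standard deviation of the 7 replicate medians.
Mean of replicates: (4.848 + 5.060 + 4.981 + 5.069 + 5.233 + 5.203 + 5.182) / 7 = 35.5760 / 7 = 5.0823
Sum of squared deviations: (−0.2343)² + (−0.0223)² + (−0.1013)² + (−0.0133)² + (+0.1507)² + (+0.1207)² + (+0.0997)² = 0.1131
Variance = 0.1131 / 6 = 0.0188
SE* = √0.0188

SE* = 0.137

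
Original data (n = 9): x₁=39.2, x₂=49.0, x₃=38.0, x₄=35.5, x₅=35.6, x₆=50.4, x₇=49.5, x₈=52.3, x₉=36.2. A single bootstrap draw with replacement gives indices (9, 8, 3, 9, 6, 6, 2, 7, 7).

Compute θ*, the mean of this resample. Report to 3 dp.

θ* = 45.722

Resample values: 36.2, 52.3, 38.0, 36.2, 50.4, 50.4, 49.0, 49.5, 49.5.
Mean = (36.2 + 52.3 + 38.0 + 36.2 + 50.4 + 50.4 + 49.0 + 49.5 + 49.5) / 9 = 411.50 / 9 = 45.722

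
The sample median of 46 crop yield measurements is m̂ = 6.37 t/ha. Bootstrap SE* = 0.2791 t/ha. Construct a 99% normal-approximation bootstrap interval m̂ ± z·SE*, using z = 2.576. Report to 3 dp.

Margin = 2.576 × 0.2791 = 0.7190
Interval: 6.37 ± 0.7190

(5.651, 7.089)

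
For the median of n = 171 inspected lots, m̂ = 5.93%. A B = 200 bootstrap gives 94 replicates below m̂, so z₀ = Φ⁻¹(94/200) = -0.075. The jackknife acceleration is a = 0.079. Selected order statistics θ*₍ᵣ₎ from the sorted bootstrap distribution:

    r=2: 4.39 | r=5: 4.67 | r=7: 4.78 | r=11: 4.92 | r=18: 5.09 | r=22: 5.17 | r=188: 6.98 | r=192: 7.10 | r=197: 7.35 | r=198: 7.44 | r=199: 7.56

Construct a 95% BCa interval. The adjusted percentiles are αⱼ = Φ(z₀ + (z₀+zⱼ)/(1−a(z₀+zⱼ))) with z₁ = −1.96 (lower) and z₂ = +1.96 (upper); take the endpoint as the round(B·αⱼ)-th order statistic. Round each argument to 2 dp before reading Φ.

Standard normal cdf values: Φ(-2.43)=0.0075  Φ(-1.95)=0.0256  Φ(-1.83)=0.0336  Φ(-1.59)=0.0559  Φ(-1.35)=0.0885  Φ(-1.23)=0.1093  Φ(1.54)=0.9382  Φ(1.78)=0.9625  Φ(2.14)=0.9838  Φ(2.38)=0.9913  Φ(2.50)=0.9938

Lower: z₀ + z₁ = -0.075 + (-1.960) = -2.035; 1 − a(z₀+z₁) = 1 − (0.079)(-2.035) = 1.1608; argument = -0.075 + (-2.035)/1.1608 = -1.8282 → -1.83.
α₁ = Φ(-1.83) = 0.0336; rank = round(200 × 0.0336) = 7; θ*₍7₎ = 4.78.
Upper: z₀ + z₂ = 1.885; 1 − a(z₀+z₂) = 0.8511; argument = 2.1398 → 2.14; α₂ = 0.9838; rank = 197; θ*₍197₎ = 7.35.

(4.78, 7.35)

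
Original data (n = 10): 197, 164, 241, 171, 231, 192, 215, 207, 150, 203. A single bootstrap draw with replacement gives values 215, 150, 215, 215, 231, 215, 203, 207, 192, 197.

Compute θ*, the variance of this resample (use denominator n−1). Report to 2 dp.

θ* = 481.33

Mean = 204.0000; sum of squared deviations = 4332.0000
s² = 4332.0000 / 9 = 481.3333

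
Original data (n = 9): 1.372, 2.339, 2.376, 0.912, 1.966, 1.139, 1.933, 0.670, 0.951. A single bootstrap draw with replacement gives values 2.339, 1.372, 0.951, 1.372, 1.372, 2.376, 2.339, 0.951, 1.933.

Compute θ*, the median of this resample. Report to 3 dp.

Sorted: 0.951, 0.951, 1.372, 1.372, 1.372, 1.933, 2.339, 2.339, 2.376
Median = middle value = 1.372

θ* = 1.372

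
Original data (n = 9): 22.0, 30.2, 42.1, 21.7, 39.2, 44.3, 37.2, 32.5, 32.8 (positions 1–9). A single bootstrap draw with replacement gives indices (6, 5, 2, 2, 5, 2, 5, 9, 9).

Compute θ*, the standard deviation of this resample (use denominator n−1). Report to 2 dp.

θ* = 5.21

Resample values: 44.3, 39.2, 30.2, 30.2, 39.2, 30.2, 39.2, 32.8, 32.8.
Mean = 35.3444; sum of squared deviations = 217.1422
s² = 217.1422 / 8 = 27.1428
s = √27.1428 = 5.21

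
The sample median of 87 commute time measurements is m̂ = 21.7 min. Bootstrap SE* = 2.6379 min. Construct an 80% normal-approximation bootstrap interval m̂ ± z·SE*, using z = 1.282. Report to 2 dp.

Margin = 1.282 × 2.6379 = 3.382
Interval: 21.7 ± 3.382

(18.32, 25.08)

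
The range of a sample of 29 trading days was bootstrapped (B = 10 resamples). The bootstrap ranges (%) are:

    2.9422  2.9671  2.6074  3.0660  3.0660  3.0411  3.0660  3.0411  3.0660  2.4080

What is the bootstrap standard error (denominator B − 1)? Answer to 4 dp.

Bootstrap SE is the standard deviation of the 10 replicate ranges.
Mean of replicates: (2.9422 + 2.9671 + 2.6074 + 3.0660 + 3.0660 + 3.0411 + 3.0660 + 3.0411 + 3.0660 + 2.4080) / 10 = 29.27090 / 10 = 2.92709
Sum of squared deviations: (+0.01511)² + (+0.04001)² + (−0.31969)² + (+0.13891)² + (+0.13891)² + (+0.11401)² + (+0.13891)² + (+0.11401)² + (+0.13891)² + (−0.51909)² = 0.47667
Variance = 0.47667 / 9 = 0.05296
SE* = √0.05296

SE* = 0.2301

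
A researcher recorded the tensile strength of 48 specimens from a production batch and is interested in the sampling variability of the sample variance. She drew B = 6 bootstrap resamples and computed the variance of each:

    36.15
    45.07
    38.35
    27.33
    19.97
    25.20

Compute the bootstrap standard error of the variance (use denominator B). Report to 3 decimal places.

SE* = 8.575

Bootstrap SE is the standard deviation of the 6 replicate variances.
Mean of replicates: (36.15 + 45.07 + 38.35 + 27.33 + 19.97 + 25.20) / 6 = 192.0700 / 6 = 32.0117
Sum of squared deviations: (+4.1383)² + (+13.0583)² + (+6.3383)² + (−4.6817)² + (−12.0417)² + (−6.8117)² = 441.1389
Variance = 441.1389 / 6 = 73.5231
SE* = √73.5231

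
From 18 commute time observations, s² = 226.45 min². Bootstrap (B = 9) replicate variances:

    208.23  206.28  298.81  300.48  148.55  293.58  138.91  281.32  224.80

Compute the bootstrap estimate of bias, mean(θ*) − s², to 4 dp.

bias = +6.9900

mean(θ*) = (208.23 + 206.28 + 298.81 + 300.48 + 148.55 + 293.58 + 138.91 + 281.32 + 224.80) / 9 = 233.44000
bias = 233.44000 − 226.45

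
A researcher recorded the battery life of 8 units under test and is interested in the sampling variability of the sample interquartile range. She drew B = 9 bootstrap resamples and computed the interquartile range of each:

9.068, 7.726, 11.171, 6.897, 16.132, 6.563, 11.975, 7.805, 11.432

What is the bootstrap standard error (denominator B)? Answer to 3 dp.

Bootstrap SE is the standard deviation of the 9 replicate interquartile ranges.
Mean of replicates: (9.068 + 7.726 + 11.171 + 6.897 + 16.132 + 6.563 + 11.975 + 7.805 + 11.432) / 9 = 88.7690 / 9 = 9.8632
Sum of squared deviations: (−0.7952)² + (−2.1372)² + (+1.3078)² + (−2.9662)² + (+6.2688)² + (−3.3002)² + (+2.1118)² + (−2.0582)² + (+1.5688)² = 77.0548
Variance = 77.0548 / 9 = 8.5616
SE* = √8.5616

SE* = 2.926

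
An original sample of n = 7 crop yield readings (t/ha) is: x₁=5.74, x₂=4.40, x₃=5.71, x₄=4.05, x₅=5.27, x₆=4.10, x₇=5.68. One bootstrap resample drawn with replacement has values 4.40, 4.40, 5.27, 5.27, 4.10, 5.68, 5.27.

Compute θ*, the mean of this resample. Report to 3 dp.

θ* = 4.913

Mean = (4.40 + 4.40 + 5.27 + 5.27 + 4.10 + 5.68 + 5.27) / 7 = 34.390 / 7 = 4.913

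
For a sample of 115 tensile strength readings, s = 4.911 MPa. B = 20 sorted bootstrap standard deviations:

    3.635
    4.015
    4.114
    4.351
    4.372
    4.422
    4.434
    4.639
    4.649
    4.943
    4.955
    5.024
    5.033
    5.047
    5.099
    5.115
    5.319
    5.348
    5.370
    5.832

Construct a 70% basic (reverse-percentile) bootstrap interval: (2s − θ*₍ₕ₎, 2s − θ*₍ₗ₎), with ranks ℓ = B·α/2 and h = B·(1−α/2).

(4.503, 5.708)

Percentile endpoints at ranks 3 and 17: θ*₍3₎ = 4.114, θ*₍17₎ = 5.319.
Basic interval reflects these around s:
  lower = 2 × 4.911 − 5.319 = 4.503
  upper = 2 × 4.911 − 4.114 = 5.708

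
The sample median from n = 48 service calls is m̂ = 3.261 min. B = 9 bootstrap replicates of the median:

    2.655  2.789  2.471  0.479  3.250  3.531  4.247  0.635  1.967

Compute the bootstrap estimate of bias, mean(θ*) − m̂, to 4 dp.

bias = −0.8139

mean(θ*) = (2.655 + 2.789 + 2.471 + 0.479 + 3.250 + 3.531 + 4.247 + 0.635 + 1.967) / 9 = 2.44711
bias = 2.44711 − 3.261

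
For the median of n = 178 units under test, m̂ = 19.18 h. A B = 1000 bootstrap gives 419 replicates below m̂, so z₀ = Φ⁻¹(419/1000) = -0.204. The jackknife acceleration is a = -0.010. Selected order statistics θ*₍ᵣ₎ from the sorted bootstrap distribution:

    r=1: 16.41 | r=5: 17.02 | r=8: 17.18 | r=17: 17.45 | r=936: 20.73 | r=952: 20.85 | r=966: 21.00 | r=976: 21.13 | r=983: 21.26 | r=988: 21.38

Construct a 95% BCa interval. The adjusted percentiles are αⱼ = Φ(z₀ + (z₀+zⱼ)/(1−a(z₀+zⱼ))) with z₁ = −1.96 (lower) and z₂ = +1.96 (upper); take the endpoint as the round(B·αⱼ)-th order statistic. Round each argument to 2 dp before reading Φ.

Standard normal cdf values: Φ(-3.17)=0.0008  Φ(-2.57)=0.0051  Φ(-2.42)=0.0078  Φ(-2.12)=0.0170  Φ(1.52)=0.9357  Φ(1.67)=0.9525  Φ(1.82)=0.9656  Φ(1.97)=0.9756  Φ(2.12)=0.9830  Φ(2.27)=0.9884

Lower: z₀ + z₁ = -0.204 + (-1.960) = -2.164; 1 − a(z₀+z₁) = 1 − (-0.010)(-2.164) = 0.9784; argument = -0.204 + (-2.164)/0.9784 = -2.4159 → -2.42.
α₁ = Φ(-2.42) = 0.0078; rank = round(1000 × 0.0078) = 8; θ*₍8₎ = 17.18.
Upper: z₀ + z₂ = 1.756; 1 − a(z₀+z₂) = 1.0176; argument = 1.5217 → 1.52; α₂ = 0.9357; rank = 936; θ*₍936₎ = 20.73.

(17.18, 20.73)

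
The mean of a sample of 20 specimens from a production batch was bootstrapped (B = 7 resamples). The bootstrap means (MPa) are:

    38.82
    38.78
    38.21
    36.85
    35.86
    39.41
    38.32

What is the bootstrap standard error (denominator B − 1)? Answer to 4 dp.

SE* = 1.2456

Bootstrap SE is the standard deviation of the 7 replicate means.
Mean of replicates: (38.82 + 38.78 + 38.21 + 36.85 + 35.86 + 39.41 + 38.32) / 7 = 266.25000 / 7 = 38.03571
Sum of squared deviations: (+0.78429)² + (+0.74429)² + (+0.17429)² + (−1.18571)² + (−2.17571)² + (+1.37429)² + (+0.28429)² = 9.30857
Variance = 9.30857 / 6 = 1.55143
SE* = √1.55143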